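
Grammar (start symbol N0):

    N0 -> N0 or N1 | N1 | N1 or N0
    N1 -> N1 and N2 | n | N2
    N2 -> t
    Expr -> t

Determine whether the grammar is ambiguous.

Witness: n or n

Derivation 1: N0 ⇒ N0 or N1 ⇒ N1 or N1 ⇒ n or N1 ⇒ n or n
Derivation 2: N0 ⇒ N1 or N0 ⇒ n or N0 ⇒ n or N1 ⇒ n or n

Two distinct leftmost derivations for the same string.

Ambiguous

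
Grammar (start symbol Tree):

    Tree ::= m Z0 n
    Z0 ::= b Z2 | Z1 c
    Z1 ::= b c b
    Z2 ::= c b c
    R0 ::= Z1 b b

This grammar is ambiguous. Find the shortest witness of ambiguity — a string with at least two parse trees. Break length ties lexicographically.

length 6: m b c b c n has 2 parse trees

Two derivations of m b c b c n:
  Tree ⇒ m Z0 n ⇒ m b Z2 n ⇒ m b c b c n
  Tree ⇒ m Z0 n ⇒ m Z1 c n ⇒ m b c b c n

m b c b c n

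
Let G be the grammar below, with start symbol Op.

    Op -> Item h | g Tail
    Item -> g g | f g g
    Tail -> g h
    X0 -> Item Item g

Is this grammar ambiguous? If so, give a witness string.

Ambiguous

Witness: g g h

Derivation 1: Op ⇒ Item h ⇒ g g h
Derivation 2: Op ⇒ g Tail ⇒ g g h

Two distinct leftmost derivations for the same string.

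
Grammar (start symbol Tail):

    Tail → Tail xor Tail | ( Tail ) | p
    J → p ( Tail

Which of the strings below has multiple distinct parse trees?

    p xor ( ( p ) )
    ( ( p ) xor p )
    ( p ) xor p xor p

( p ) xor p xor p

p xor ( ( p ) ): 1 tree
( ( p ) xor p ): 1 tree
( p ) xor p xor p: 2 trees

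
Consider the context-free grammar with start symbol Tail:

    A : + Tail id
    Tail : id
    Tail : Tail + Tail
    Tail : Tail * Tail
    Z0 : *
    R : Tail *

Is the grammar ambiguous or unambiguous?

Witness: id * id * id

Derivation 1: Tail ⇒ Tail * Tail ⇒ id * Tail ⇒ id * Tail * Tail ⇒ id * id * Tail ⇒ id * id * id
Derivation 2: Tail ⇒ Tail * Tail ⇒ Tail * Tail * Tail ⇒ id * Tail * Tail ⇒ id * id * Tail ⇒ id * id * id

Two distinct leftmost derivations for the same string.

Ambiguous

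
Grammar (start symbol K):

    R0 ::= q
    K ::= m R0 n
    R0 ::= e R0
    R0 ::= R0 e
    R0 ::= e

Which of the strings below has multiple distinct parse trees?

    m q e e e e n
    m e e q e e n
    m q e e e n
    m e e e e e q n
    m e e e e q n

m e e q e e n

m q e e e e n: 1 tree
m e e q e e n: 6 trees
m q e e e n: 1 tree
m e e e e e q n: 1 tree
m e e e e q n: 1 tree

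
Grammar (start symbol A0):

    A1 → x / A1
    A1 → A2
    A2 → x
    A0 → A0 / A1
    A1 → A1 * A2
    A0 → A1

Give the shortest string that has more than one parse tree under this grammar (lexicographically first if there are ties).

x / x

length 1: no string has ≥2 trees
length 3: x / x has 2 parse trees

Two derivations of x / x:
  A0 ⇒ A0 / A1 ⇒ A1 / A1 ⇒ A2 / A1 ⇒ x / A1 ⇒ x / A2 ⇒ x / x
  A0 ⇒ A1 ⇒ x / A1 ⇒ x / A2 ⇒ x / x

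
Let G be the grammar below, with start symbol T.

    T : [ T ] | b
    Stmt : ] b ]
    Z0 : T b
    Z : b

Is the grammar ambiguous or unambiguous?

Unambiguous

Only T is reachable from T; ignoring the rest: L(T) is { openⁿ atom closeⁿ : n ≥ 0 }. The bracket depth fixes n, and the derivation is forced at every step.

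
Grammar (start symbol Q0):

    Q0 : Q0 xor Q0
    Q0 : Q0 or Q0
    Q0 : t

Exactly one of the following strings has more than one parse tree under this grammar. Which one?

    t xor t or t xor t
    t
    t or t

t xor t or t xor t: 5 trees
t: 1 tree
t or t: 1 tree

t xor t or t xor t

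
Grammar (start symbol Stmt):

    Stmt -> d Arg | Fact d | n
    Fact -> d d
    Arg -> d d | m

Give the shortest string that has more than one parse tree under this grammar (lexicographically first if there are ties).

length 1: no string has ≥2 trees
length 2: no string has ≥2 trees
length 3: d d d has 2 parse trees

Two derivations of d d d:
  Stmt ⇒ d Arg ⇒ d d d
  Stmt ⇒ Fact d ⇒ d d d

d d d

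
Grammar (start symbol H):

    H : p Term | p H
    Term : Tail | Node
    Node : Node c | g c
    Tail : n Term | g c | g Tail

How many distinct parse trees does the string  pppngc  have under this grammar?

Parse trees for pppngc:
  [H p [H p [H p [Term [Tail n [Term [Tail g c]]]]]]]
  [H p [H p [H p [Term [Tail n [Term [Node g c]]]]]]]

2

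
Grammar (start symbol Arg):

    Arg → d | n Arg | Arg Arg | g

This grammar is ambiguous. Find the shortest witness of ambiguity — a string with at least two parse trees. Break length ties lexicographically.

length 1: no string has ≥2 trees
length 2: no string has ≥2 trees
length 3: d d d has 2 parse trees

Two derivations of d d d:
  Arg ⇒ Arg Arg ⇒ d Arg ⇒ d Arg Arg ⇒ d d Arg ⇒ d d d
  Arg ⇒ Arg Arg ⇒ Arg Arg Arg ⇒ d Arg Arg ⇒ d d Arg ⇒ d d d

d d d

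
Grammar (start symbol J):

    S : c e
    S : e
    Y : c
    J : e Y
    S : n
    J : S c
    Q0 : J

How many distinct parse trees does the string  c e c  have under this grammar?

1

Parse trees for c e c:
  [J [S c e] c]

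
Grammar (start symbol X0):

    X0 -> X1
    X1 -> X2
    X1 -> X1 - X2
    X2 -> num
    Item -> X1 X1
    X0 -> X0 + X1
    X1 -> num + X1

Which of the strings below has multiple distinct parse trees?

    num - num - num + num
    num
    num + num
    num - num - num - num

num + num

num - num - num + num: 1 tree
num: 1 tree
num + num: 2 trees
num - num - num - num: 1 tree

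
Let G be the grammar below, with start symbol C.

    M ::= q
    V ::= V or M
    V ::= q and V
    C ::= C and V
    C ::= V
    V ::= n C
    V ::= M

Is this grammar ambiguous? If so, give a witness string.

Ambiguous

Witness: q and q

Derivation 1: C ⇒ C and V ⇒ V and V ⇒ M and V ⇒ q and V ⇒ q and M ⇒ q and q
Derivation 2: C ⇒ V ⇒ q and V ⇒ q and M ⇒ q and q

Two distinct leftmost derivations for the same string.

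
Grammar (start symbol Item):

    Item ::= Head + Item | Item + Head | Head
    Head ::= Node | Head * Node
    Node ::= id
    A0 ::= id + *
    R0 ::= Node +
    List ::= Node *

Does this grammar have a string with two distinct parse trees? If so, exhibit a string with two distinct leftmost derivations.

Witness: id + id

Derivation 1: Item ⇒ Head + Item ⇒ Node + Item ⇒ id + Item ⇒ id + Head ⇒ id + Node ⇒ id + id
Derivation 2: Item ⇒ Item + Head ⇒ Head + Head ⇒ Node + Head ⇒ id + Head ⇒ id + Node ⇒ id + id

Two distinct leftmost derivations for the same string.

Ambiguous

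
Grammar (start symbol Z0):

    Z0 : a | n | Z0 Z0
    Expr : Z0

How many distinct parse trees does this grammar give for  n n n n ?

Parse trees for n n n n:
  [Z0 [Z0 n] [Z0 [Z0 n] [Z0 [Z0 n] [Z0 n]]]]
  [Z0 [Z0 n] [Z0 [Z0 [Z0 n] [Z0 n]] [Z0 n]]]
  [Z0 [Z0 [Z0 n] [Z0 n]] [Z0 [Z0 n] [Z0 n]]]
  [Z0 [Z0 [Z0 n] [Z0 [Z0 n] [Z0 n]]] [Z0 n]]
  [Z0 [Z0 [Z0 [Z0 n] [Z0 n]] [Z0 n]] [Z0 n]]

5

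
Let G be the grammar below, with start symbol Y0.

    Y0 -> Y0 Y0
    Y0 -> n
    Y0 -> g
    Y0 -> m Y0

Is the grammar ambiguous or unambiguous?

Witness: g g g

Derivation 1: Y0 ⇒ Y0 Y0 ⇒ Y0 Y0 Y0 ⇒ g Y0 Y0 ⇒ g g Y0 ⇒ g g g
Derivation 2: Y0 ⇒ Y0 Y0 ⇒ g Y0 ⇒ g Y0 Y0 ⇒ g g Y0 ⇒ g g g

Two distinct leftmost derivations for the same string.

Ambiguous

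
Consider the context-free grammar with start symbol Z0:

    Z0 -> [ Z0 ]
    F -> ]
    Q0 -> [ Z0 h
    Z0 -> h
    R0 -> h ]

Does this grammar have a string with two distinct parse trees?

Unambiguous

Only Z0 is reachable from Z0; ignoring the rest: L(Z0) is { openⁿ atom closeⁿ : n ≥ 0 }. The bracket depth fixes n, and the derivation is forced at every step.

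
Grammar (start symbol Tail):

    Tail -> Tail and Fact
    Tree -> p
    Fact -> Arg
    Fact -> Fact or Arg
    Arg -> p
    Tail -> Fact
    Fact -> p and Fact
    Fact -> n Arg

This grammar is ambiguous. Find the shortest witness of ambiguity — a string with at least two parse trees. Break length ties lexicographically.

length 1: no string has ≥2 trees
length 2: no string has ≥2 trees
length 3: p and p has 2 parse trees

Two derivations of p and p:
  Tail ⇒ Tail and Fact ⇒ Fact and Fact ⇒ Arg and Fact ⇒ p and Fact ⇒ p and Arg ⇒ p and p
  Tail ⇒ Fact ⇒ p and Fact ⇒ p and Arg ⇒ p and p

p and p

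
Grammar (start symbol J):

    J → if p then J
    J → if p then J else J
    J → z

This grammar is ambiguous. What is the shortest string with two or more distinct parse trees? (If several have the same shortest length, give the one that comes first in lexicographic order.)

if p then if p then z else z

length 1: no string has ≥2 trees
length 4: no string has ≥2 trees
length 6: no string has ≥2 trees
length 7: no string has ≥2 trees
length 9: if p then if p then z else z has 2 parse trees

Two derivations of if p then if p then z else z:
  J ⇒ if p then J ⇒ if p then if p then J else J ⇒ if p then if p then z else J ⇒ if p then if p then z else z
  J ⇒ if p then J else J ⇒ if p then if p then J else J ⇒ if p then if p then z else J ⇒ if p then if p then z else z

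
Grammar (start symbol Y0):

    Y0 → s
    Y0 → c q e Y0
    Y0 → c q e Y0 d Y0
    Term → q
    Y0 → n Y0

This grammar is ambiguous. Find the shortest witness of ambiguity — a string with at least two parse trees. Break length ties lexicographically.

c q e c q e s d s

length 1: no string has ≥2 trees
length 2: no string has ≥2 trees
length 3: no string has ≥2 trees
length 4: no string has ≥2 trees
length 5: no string has ≥2 trees
length 6: no string has ≥2 trees
length 7: no string has ≥2 trees
length 8: no string has ≥2 trees
length 9: c q e c q e s d s has 2 parse trees

Two derivations of c q e c q e s d s:
  Y0 ⇒ c q e Y0 ⇒ c q e c q e Y0 d Y0 ⇒ c q e c q e s d Y0 ⇒ c q e c q e s d s
  Y0 ⇒ c q e Y0 d Y0 ⇒ c q e c q e Y0 d Y0 ⇒ c q e c q e s d Y0 ⇒ c q e c q e s d s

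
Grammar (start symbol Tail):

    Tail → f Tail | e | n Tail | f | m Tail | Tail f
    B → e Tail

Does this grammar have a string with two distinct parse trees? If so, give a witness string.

Ambiguous

Witness: f f

Derivation 1: Tail ⇒ f Tail ⇒ f f
Derivation 2: Tail ⇒ Tail f ⇒ f f

Two distinct leftmost derivations for the same string.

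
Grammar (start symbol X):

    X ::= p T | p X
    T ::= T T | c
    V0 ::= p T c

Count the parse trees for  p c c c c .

Parse trees for p c c c c:
  [X p [T [T c] [T [T c] [T [T c] [T c]]]]]
  [X p [T [T c] [T [T [T c] [T c]] [T c]]]]
  [X p [T [T [T c] [T c]] [T [T c] [T c]]]]
  [X p [T [T [T c] [T [T c] [T c]]] [T c]]]
  [X p [T [T [T [T c] [T c]] [T c]] [T c]]]

5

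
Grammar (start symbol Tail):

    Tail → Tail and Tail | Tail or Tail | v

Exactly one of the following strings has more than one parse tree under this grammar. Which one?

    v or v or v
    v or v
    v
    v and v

v or v or v: 2 trees
v or v: 1 tree
v: 1 tree
v and v: 1 tree

v or v or v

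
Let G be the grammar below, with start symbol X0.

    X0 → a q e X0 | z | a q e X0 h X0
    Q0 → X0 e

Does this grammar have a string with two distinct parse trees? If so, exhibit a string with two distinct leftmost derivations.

Witness: a q e a q e z h z

Derivation 1: X0 ⇒ a q e X0 ⇒ a q e a q e X0 h X0 ⇒ a q e a q e z h X0 ⇒ a q e a q e z h z
Derivation 2: X0 ⇒ a q e X0 h X0 ⇒ a q e a q e X0 h X0 ⇒ a q e a q e z h X0 ⇒ a q e a q e z h z

Two distinct leftmost derivations for the same string.

Ambiguous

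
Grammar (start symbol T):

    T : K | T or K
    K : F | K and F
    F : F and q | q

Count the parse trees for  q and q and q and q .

8

Parse trees for q and q and q and q:
  [T [K [F [F [F [F q] and q] and q] and q]]]
  [T [K [K [F q]] and [F [F [F q] and q] and q]]]
  [T [K [K [F [F q] and q]] and [F [F q] and q]]]
  [T [K [K [K [F q]] and [F q]] and [F [F q] and q]]]
  [T [K [K [F [F [F q] and q] and q]] and [F q]]]
  [T [K [K [K [F q]] and [F [F q] and q]] and [F q]]]
  [T [K [K [K [F [F q] and q]] and [F q]] and [F q]]]
  [T [K [K [K [K [F q]] and [F q]] and [F q]] and [F q]]]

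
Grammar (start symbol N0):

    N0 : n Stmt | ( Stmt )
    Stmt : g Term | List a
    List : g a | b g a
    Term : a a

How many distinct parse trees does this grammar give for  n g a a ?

Parse trees for n g a a:
  [N0 n [Stmt g [Term a a]]]
  [N0 n [Stmt [List g a] a]]

2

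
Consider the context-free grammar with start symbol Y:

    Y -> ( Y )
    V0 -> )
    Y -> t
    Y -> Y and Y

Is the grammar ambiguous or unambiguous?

Witness: t and t and t

Derivation 1: Y ⇒ Y and Y ⇒ t and Y ⇒ t and Y and Y ⇒ t and t and Y ⇒ t and t and t
Derivation 2: Y ⇒ Y and Y ⇒ Y and Y and Y ⇒ t and Y and Y ⇒ t and t and Y ⇒ t and t and t

Two distinct leftmost derivations for the same string.

Ambiguous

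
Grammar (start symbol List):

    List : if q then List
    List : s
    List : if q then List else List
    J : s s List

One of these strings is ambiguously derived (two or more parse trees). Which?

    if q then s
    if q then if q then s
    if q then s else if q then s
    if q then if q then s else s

if q then s: 1 tree
if q then if q then s: 1 tree
if q then s else if q then s: 1 tree
if q then if q then s else s: 2 trees

if q then if q then s else s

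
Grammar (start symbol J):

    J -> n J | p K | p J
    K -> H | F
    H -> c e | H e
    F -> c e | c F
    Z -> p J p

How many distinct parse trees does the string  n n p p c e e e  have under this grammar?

Parse trees for n n p p c e e e:
  [J n [J n [J p [J p [K [H [H [H c e] e] e]]]]]]

1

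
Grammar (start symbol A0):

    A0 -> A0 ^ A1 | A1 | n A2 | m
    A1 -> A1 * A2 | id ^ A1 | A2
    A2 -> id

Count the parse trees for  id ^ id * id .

3

Parse trees for id ^ id * id:
  [A0 [A0 [A1 [A2 id]]] ^ [A1 [A1 [A2 id]] * [A2 id]]]
  [A0 [A1 [A1 id ^ [A1 [A2 id]]] * [A2 id]]]
  [A0 [A1 id ^ [A1 [A1 [A2 id]] * [A2 id]]]]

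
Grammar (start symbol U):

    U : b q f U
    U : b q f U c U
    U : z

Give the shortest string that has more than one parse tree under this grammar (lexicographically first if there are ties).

b q f b q f z c z

length 1: no string has ≥2 trees
length 4: no string has ≥2 trees
length 6: no string has ≥2 trees
length 7: no string has ≥2 trees
length 9: b q f b q f z c z has 2 parse trees

Two derivations of b q f b q f z c z:
  U ⇒ b q f U ⇒ b q f b q f U c U ⇒ b q f b q f z c U ⇒ b q f b q f z c z
  U ⇒ b q f U c U ⇒ b q f b q f U c U ⇒ b q f b q f z c U ⇒ b q f b q f z c z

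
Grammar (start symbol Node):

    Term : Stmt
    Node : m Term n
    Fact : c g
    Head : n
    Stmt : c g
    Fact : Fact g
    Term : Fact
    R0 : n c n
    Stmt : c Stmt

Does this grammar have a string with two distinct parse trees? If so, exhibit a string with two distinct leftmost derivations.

Ambiguous

Witness: m c g n

Derivation 1: Node ⇒ m Term n ⇒ m Stmt n ⇒ m c g n
Derivation 2: Node ⇒ m Term n ⇒ m Fact n ⇒ m c g n

Two distinct leftmost derivations for the same string.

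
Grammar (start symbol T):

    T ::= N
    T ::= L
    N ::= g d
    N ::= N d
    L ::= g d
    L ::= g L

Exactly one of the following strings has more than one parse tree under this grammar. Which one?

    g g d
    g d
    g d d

g g d: 1 tree
g d: 2 trees
g d d: 1 tree

g d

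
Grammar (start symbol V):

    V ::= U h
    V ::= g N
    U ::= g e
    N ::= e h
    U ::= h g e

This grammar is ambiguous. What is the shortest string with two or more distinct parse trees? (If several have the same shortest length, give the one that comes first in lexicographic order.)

g e h

length 3: g e h has 2 parse trees

Two derivations of g e h:
  V ⇒ U h ⇒ g e h
  V ⇒ g N ⇒ g e h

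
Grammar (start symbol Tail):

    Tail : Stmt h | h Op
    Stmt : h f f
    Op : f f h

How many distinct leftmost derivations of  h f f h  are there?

2

Parse trees for h f f h:
  [Tail [Stmt h f f] h]
  [Tail h [Op f f h]]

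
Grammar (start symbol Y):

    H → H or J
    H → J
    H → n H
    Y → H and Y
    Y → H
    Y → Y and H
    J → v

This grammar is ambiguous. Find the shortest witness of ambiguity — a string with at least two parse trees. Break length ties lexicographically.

v and v

length 1: no string has ≥2 trees
length 2: no string has ≥2 trees
length 3: v and v has 2 parse trees

Two derivations of v and v:
  Y ⇒ H and Y ⇒ J and Y ⇒ v and Y ⇒ v and H ⇒ v and J ⇒ v and v
  Y ⇒ Y and H ⇒ H and H ⇒ J and H ⇒ v and H ⇒ v and J ⇒ v and v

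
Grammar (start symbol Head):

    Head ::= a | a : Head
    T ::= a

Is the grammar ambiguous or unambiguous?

(T is unreachable from Head, so its rules don't affect L(Head).) The reachable grammar is A → atom sep A | atom. Each atom is followed by either the separator (recurse) or end-of-string (stop) — no choice point.

Unambiguous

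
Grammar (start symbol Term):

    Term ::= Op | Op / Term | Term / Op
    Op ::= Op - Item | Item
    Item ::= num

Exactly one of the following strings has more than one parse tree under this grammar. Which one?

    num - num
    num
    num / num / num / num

num - num: 1 tree
num: 1 tree
num / num / num / num: 8 trees

num / num / num / num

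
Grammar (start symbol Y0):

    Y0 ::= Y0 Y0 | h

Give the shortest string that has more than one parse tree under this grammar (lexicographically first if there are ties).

length 1: no string has ≥2 trees
length 2: no string has ≥2 trees
length 3: h h h has 2 parse trees

Two derivations of h h h:
  Y0 ⇒ Y0 Y0 ⇒ Y0 Y0 Y0 ⇒ h Y0 Y0 ⇒ h h Y0 ⇒ h h h
  Y0 ⇒ Y0 Y0 ⇒ h Y0 ⇒ h Y0 Y0 ⇒ h h Y0 ⇒ h h h

h h h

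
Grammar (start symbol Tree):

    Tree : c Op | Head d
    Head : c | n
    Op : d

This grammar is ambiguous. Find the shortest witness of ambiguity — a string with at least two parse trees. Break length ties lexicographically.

c d

length 2: c d has 2 parse trees

Two derivations of c d:
  Tree ⇒ c Op ⇒ c d
  Tree ⇒ Head d ⇒ c d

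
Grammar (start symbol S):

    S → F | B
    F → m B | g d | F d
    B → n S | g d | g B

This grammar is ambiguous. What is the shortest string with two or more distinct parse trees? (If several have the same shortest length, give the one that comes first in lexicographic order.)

g d

length 2: g d has 2 parse trees

Two derivations of g d:
  S ⇒ F ⇒ g d
  S ⇒ B ⇒ g d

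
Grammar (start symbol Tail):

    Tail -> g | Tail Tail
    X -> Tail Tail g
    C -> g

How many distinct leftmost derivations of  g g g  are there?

2

Parse trees for g g g:
  [Tail [Tail g] [Tail [Tail g] [Tail g]]]
  [Tail [Tail [Tail g] [Tail g]] [Tail g]]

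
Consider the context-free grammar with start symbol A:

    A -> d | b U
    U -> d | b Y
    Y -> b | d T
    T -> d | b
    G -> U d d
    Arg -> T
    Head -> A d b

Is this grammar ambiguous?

(G, Arg, Head are unreachable from A, so their rules don't affect L(A).) The reachable rules are right-linear with at most one rule per (nonterminal, next-terminal) pair. Each input token forces the next rule, so parsing is deterministic.

Unambiguous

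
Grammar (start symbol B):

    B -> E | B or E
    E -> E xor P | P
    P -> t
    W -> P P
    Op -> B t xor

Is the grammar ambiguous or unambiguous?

Unambiguous

(W, Op are unreachable from B, so their rules don't affect L(B).) The grammar is stratified — B handles 'or' (left-recursive), E handles 'xor', P atoms. Each operator has a fixed associativity and precedence level, so every string has one parse.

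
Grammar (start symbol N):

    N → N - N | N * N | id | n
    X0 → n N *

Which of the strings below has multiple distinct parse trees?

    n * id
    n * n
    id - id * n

id - id * n

n * id: 1 tree
n * n: 1 tree
id - id * n: 2 trees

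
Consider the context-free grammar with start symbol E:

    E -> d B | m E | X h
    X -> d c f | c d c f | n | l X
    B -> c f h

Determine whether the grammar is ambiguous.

Ambiguous

Witness: d c f h

Derivation 1: E ⇒ d B ⇒ d c f h
Derivation 2: E ⇒ X h ⇒ d c f h

Two distinct leftmost derivations for the same string.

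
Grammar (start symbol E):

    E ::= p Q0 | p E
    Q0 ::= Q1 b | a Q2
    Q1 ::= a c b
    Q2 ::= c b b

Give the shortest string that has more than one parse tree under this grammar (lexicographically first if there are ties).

p a c b b

length 5: p a c b b has 2 parse trees

Two derivations of p a c b b:
  E ⇒ p Q0 ⇒ p Q1 b ⇒ p a c b b
  E ⇒ p Q0 ⇒ p a Q2 ⇒ p a c b b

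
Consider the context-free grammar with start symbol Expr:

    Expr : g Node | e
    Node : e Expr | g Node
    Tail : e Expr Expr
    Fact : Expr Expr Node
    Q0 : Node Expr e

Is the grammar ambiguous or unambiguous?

(Tail, Fact, Q0 are unreachable from Expr, so their rules don't affect L(Expr).) Each reachable nonterminal has at most one production per leading terminal, and all productions are right-linear; the derivation is determined token-by-token.

Unambiguous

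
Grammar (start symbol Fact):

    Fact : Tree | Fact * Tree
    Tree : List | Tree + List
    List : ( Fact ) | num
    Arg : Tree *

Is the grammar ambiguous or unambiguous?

(Arg is unreachable from Fact, so its rules don't affect L(Fact).) This is a standard precedence ladder (Fact over Tree over List), with each level left-recursive on its own operator ('*' at Fact, '+' at Tree). That structure is LR(1), hence unambiguous.

Unambiguous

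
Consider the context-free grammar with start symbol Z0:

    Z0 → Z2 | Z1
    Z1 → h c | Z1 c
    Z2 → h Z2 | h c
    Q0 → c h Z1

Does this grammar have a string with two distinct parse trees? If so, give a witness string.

Witness: h c

Derivation 1: Z0 ⇒ Z2 ⇒ h c
Derivation 2: Z0 ⇒ Z1 ⇒ h c

Two distinct leftmost derivations for the same string.

Ambiguous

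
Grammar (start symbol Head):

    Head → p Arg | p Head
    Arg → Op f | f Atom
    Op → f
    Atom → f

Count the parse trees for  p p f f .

Parse trees for p p f f:
  [Head p [Head p [Arg [Op f] f]]]
  [Head p [Head p [Arg f [Atom f]]]]

2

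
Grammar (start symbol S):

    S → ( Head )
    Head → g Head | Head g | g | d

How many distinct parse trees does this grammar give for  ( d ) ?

1

Parse trees for ( d ):
  [S ( [Head d] )]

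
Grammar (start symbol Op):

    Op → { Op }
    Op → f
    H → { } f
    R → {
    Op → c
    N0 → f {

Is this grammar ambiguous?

Unambiguous

Only Op is reachable from Op; ignoring the rest: Each string is a nest of matched brackets around a single atom. An opening bracket forces the recursive rule; an atom forces the base rule.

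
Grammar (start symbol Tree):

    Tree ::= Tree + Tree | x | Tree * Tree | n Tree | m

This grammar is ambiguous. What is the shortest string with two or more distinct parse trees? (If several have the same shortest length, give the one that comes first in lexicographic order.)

n m * m

length 1: no string has ≥2 trees
length 2: no string has ≥2 trees
length 3: no string has ≥2 trees
length 4: n m * m has 2 parse trees

Two derivations of n m * m:
  Tree ⇒ Tree * Tree ⇒ n Tree * Tree ⇒ n m * Tree ⇒ n m * m
  Tree ⇒ n Tree ⇒ n Tree * Tree ⇒ n m * Tree ⇒ n m * m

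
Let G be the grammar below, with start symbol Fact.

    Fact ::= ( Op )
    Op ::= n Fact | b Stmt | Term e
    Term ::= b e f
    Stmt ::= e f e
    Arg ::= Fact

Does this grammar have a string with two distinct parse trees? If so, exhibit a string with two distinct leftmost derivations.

Witness: ( b e f e )

Derivation 1: Fact ⇒ ( Op ) ⇒ ( b Stmt ) ⇒ ( b e f e )
Derivation 2: Fact ⇒ ( Op ) ⇒ ( Term e ) ⇒ ( b e f e )

Two distinct leftmost derivations for the same string.

Ambiguous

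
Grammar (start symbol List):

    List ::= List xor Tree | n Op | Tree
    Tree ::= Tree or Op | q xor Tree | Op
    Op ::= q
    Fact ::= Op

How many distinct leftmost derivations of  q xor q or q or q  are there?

4

Parse trees for q xor q or q or q:
  [List [List [Tree [Op q]]] xor [Tree [Tree [Tree [Op q]] or [Op q]] or [Op q]]]
  [List [Tree [Tree [Tree q xor [Tree [Op q]]] or [Op q]] or [Op q]]]
  [List [Tree [Tree q xor [Tree [Tree [Op q]] or [Op q]]] or [Op q]]]
  [List [Tree q xor [Tree [Tree [Tree [Op q]] or [Op q]] or [Op q]]]]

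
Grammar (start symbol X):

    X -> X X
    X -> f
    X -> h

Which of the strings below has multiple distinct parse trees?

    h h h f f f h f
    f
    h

h h h f f f h f

h h h f f f h f: 429 trees
f: 1 tree
h: 1 tree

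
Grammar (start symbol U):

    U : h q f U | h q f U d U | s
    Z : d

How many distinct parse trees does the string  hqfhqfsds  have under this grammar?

Parse trees for hqfhqfsds:
  [U h q f [U h q f [U s] d [U s]]]
  [U h q f [U h q f [U s]] d [U s]]

2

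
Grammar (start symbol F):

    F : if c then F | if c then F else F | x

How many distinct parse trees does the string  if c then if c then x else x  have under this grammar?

2

Parse trees for if c then if c then x else x:
  [F if c then [F if c then [F x] else [F x]]]
  [F if c then [F if c then [F x]] else [F x]]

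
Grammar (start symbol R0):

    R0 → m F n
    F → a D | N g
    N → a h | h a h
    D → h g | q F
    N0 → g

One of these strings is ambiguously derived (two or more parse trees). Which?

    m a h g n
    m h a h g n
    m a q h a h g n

m a h g n

m a h g n: 2 trees
m h a h g n: 1 tree
m a q h a h g n: 1 tree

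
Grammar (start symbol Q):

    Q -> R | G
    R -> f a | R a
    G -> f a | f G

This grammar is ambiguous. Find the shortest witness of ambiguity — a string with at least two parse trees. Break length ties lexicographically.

length 2: f a has 2 parse trees

Two derivations of f a:
  Q ⇒ R ⇒ f a
  Q ⇒ G ⇒ f a

f a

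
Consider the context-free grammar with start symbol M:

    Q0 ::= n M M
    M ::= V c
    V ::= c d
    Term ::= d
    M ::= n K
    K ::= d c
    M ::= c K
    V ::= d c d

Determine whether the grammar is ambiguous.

Witness: c d c

Derivation 1: M ⇒ V c ⇒ c d c
Derivation 2: M ⇒ c K ⇒ c d c

Two distinct leftmost derivations for the same string.

Ambiguous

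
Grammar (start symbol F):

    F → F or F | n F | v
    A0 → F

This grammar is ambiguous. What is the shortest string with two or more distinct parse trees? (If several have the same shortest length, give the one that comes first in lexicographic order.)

length 1: no string has ≥2 trees
length 2: no string has ≥2 trees
length 3: no string has ≥2 trees
length 4: n v or v has 2 parse trees

Two derivations of n v or v:
  F ⇒ F or F ⇒ n F or F ⇒ n v or F ⇒ n v or v
  F ⇒ n F ⇒ n F or F ⇒ n v or F ⇒ n v or v

n v or v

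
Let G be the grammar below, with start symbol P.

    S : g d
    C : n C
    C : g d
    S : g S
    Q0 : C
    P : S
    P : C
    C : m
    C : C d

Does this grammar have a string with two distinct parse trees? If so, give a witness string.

Ambiguous

Witness: g d

Derivation 1: P ⇒ S ⇒ g d
Derivation 2: P ⇒ C ⇒ g d

Two distinct leftmost derivations for the same string.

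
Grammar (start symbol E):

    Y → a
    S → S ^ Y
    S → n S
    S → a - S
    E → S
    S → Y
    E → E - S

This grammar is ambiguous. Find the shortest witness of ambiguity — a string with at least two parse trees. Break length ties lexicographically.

a - a

length 1: no string has ≥2 trees
length 2: no string has ≥2 trees
length 3: a - a has 2 parse trees

Two derivations of a - a:
  E ⇒ S ⇒ a - S ⇒ a - Y ⇒ a - a
  E ⇒ E - S ⇒ S - S ⇒ Y - S ⇒ a - S ⇒ a - Y ⇒ a - a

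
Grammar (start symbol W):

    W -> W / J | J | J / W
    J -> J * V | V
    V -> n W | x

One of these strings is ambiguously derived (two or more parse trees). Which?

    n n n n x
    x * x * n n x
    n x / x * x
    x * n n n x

n x / x * x

n n n n x: 1 tree
x * x * n n x: 1 tree
n x / x * x: 6 trees
x * n n n x: 1 tree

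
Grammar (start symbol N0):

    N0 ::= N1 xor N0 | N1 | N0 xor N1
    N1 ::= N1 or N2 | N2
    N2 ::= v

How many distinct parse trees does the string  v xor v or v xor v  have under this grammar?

4

Parse trees for v xor v or v xor v:
  [N0 [N1 [N2 v]] xor [N0 [N1 [N1 [N2 v]] or [N2 v]] xor [N0 [N1 [N2 v]]]]]
  [N0 [N1 [N2 v]] xor [N0 [N0 [N1 [N1 [N2 v]] or [N2 v]]] xor [N1 [N2 v]]]]
  [N0 [N0 [N1 [N2 v]] xor [N0 [N1 [N1 [N2 v]] or [N2 v]]]] xor [N1 [N2 v]]]
  [N0 [N0 [N0 [N1 [N2 v]]] xor [N1 [N1 [N2 v]] or [N2 v]]] xor [N1 [N2 v]]]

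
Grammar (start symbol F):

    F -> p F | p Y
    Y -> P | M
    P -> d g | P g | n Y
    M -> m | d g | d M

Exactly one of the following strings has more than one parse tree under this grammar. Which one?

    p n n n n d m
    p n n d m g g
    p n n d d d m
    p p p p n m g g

p n n n n d m: 1 tree
p n n d m g g: 3 trees
p n n d d d m: 1 tree
p p p p n m g g: 1 tree

p n n d m g g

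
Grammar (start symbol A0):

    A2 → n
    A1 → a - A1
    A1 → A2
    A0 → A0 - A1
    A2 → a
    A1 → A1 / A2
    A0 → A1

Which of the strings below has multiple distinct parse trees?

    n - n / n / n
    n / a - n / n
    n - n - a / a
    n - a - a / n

n - n / n / n: 1 tree
n / a - n / n: 1 tree
n - n - a / a: 1 tree
n - a - a / n: 3 trees

n - a - a / n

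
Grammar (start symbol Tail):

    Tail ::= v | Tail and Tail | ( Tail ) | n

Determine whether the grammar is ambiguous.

Witness: n and n and n

Derivation 1: Tail ⇒ Tail and Tail ⇒ Tail and Tail and Tail ⇒ n and Tail and Tail ⇒ n and n and Tail ⇒ n and n and n
Derivation 2: Tail ⇒ Tail and Tail ⇒ n and Tail ⇒ n and Tail and Tail ⇒ n and n and Tail ⇒ n and n and n

Two distinct leftmost derivations for the same string.

Ambiguous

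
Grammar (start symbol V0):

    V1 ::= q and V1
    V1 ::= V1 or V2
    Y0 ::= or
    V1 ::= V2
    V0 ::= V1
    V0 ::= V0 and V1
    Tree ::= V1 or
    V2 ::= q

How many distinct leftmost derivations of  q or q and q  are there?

Parse trees for q or q and q:
  [V0 [V0 [V1 [V1 [V2 q]] or [V2 q]]] and [V1 [V2 q]]]

1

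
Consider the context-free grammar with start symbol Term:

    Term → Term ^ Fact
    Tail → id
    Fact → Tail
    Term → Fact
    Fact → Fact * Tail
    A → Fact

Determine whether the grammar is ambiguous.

(A is unreachable from Term, so its rules don't affect L(Term).) The grammar is stratified — Term handles '^' (left-recursive), Fact handles '*', Tail atoms. Each operator has a fixed associativity and precedence level, so every string has one parse.

Unambiguous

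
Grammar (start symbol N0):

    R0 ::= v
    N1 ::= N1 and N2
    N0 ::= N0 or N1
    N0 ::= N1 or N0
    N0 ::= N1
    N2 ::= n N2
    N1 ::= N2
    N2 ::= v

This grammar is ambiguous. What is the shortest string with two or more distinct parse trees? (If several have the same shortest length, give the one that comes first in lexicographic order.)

v or v

length 1: no string has ≥2 trees
length 2: no string has ≥2 trees
length 3: v or v has 2 parse trees

Two derivations of v or v:
  N0 ⇒ N0 or N1 ⇒ N1 or N1 ⇒ N2 or N1 ⇒ v or N1 ⇒ v or N2 ⇒ v or v
  N0 ⇒ N1 or N0 ⇒ N2 or N0 ⇒ v or N0 ⇒ v or N1 ⇒ v or N2 ⇒ v or v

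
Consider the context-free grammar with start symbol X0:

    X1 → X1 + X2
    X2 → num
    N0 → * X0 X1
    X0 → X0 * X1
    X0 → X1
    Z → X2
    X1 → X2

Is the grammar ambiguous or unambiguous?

Unambiguous

Only X0, X1, X2 are reachable from X0; ignoring the rest: This is a standard precedence ladder (X0 over X1 over X2), with each level left-recursive on its own operator ('*' at X0, '+' at X1). That structure is LR(1), hence unambiguous.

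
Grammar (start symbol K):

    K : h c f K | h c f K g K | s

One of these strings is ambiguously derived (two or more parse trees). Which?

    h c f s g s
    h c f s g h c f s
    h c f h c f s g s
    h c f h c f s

h c f h c f s g s

h c f s g s: 1 tree
h c f s g h c f s: 1 tree
h c f h c f s g s: 2 trees
h c f h c f s: 1 tree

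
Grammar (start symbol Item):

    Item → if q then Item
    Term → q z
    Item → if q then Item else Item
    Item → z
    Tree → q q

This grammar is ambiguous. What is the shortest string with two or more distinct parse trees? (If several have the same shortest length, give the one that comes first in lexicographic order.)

length 1: no string has ≥2 trees
length 4: no string has ≥2 trees
length 6: no string has ≥2 trees
length 7: no string has ≥2 trees
length 9: if q then if q then z else z has 2 parse trees

Two derivations of if q then if q then z else z:
  Item ⇒ if q then Item ⇒ if q then if q then Item else Item ⇒ if q then if q then z else Item ⇒ if q then if q then z else z
  Item ⇒ if q then Item else Item ⇒ if q then if q then Item else Item ⇒ if q then if q then z else Item ⇒ if q then if q then z else z

if q then if q then z else z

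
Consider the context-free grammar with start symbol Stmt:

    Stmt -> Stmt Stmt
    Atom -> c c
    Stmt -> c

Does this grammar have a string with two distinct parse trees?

Witness: c c c

Derivation 1: Stmt ⇒ Stmt Stmt ⇒ Stmt Stmt Stmt ⇒ c Stmt Stmt ⇒ c c Stmt ⇒ c c c
Derivation 2: Stmt ⇒ Stmt Stmt ⇒ c Stmt ⇒ c Stmt Stmt ⇒ c c Stmt ⇒ c c c

Two distinct leftmost derivations for the same string.

Ambiguous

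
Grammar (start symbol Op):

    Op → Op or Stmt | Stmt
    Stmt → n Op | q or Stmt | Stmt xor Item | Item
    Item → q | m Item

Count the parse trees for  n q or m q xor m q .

6

Parse trees for n q or m q xor m q:
  [Op [Op [Stmt n [Op [Stmt [Item q]]]]] or [Stmt [Stmt [Item m [Item q]]] xor [Item m [Item q]]]]
  [Op [Stmt n [Op [Op [Stmt [Item q]]] or [Stmt [Stmt [Item m [Item q]]] xor [Item m [Item q]]]]]]
  [Op [Stmt n [Op [Stmt q or [Stmt [Stmt [Item m [Item q]]] xor [Item m [Item q]]]]]]]
  [Op [Stmt n [Op [Stmt [Stmt q or [Stmt [Item m [Item q]]]] xor [Item m [Item q]]]]]]
  [Op [Stmt [Stmt n [Op [Op [Stmt [Item q]]] or [Stmt [Item m [Item q]]]]] xor [Item m [Item q]]]]
  [Op [Stmt [Stmt n [Op [Stmt q or [Stmt [Item m [Item q]]]]]] xor [Item m [Item q]]]]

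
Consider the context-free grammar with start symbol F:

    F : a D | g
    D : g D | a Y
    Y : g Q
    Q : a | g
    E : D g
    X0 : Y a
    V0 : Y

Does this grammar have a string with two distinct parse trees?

(E, X0, V0 are unreachable from F, so their rules don't affect L(F).) Each reachable nonterminal has at most one production per leading terminal, and all productions are right-linear; the derivation is determined token-by-token.

Unambiguous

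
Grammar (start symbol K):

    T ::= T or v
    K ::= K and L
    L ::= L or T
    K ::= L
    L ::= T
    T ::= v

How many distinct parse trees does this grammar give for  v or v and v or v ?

Parse trees for v or v and v or v:
  [K [K [L [L [T v]] or [T v]]] and [L [L [T v]] or [T v]]]
  [K [K [L [L [T v]] or [T v]]] and [L [T [T v] or v]]]
  [K [K [L [T [T v] or v]]] and [L [L [T v]] or [T v]]]
  [K [K [L [T [T v] or v]]] and [L [T [T v] or v]]]

4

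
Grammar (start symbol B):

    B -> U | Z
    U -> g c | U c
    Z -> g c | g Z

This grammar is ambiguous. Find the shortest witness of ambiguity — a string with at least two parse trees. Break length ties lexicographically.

length 2: g c has 2 parse trees

Two derivations of g c:
  B ⇒ U ⇒ g c
  B ⇒ Z ⇒ g c

g c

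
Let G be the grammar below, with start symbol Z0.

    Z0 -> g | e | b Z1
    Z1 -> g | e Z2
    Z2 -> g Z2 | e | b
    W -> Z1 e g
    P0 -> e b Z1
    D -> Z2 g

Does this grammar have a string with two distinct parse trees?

(W, P0, D are unreachable from Z0, so their rules don't affect L(Z0).) The reachable rules are right-linear with at most one rule per (nonterminal, next-terminal) pair. Each input token forces the next rule, so parsing is deterministic.

Unambiguous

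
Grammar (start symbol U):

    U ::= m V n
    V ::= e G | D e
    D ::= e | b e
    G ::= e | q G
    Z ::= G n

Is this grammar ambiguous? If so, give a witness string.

Ambiguous

Witness: m e e n

Derivation 1: U ⇒ m V n ⇒ m e G n ⇒ m e e n
Derivation 2: U ⇒ m V n ⇒ m D e n ⇒ m e e n

Two distinct leftmost derivations for the same string.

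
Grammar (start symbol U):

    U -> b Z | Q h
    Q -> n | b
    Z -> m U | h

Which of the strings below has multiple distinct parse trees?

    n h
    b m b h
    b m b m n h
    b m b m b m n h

n h: 1 tree
b m b h: 2 trees
b m b m n h: 1 tree
b m b m b m n h: 1 tree

b m b h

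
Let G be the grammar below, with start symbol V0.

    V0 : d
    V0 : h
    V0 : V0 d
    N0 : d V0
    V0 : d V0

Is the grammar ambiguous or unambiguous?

Ambiguous

Witness: d d

Derivation 1: V0 ⇒ V0 d ⇒ d d
Derivation 2: V0 ⇒ d V0 ⇒ d d

Two distinct leftmost derivations for the same string.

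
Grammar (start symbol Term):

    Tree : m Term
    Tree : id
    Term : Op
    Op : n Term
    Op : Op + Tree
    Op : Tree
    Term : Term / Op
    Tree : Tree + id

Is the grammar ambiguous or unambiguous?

Witness: id + id

Derivation 1: Term ⇒ Op ⇒ Op + Tree ⇒ Tree + Tree ⇒ id + Tree ⇒ id + id
Derivation 2: Term ⇒ Op ⇒ Tree ⇒ Tree + id ⇒ id + id

Two distinct leftmost derivations for the same string.

Ambiguous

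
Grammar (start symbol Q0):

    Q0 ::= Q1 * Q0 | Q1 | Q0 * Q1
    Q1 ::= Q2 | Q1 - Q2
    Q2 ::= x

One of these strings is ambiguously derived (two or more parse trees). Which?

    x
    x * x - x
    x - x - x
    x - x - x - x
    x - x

x: 1 tree
x * x - x: 2 trees
x - x - x: 1 tree
x - x - x - x: 1 tree
x - x: 1 tree

x * x - x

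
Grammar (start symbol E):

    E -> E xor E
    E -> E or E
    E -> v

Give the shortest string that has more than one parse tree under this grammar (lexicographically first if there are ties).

v or v or v

length 1: no string has ≥2 trees
length 3: no string has ≥2 trees
length 5: v or v or v has 2 parse trees

Two derivations of v or v or v:
  E ⇒ E or E ⇒ E or E or E ⇒ v or E or E ⇒ v or v or E ⇒ v or v or v
  E ⇒ E or E ⇒ v or E ⇒ v or E or E ⇒ v or v or E ⇒ v or v or v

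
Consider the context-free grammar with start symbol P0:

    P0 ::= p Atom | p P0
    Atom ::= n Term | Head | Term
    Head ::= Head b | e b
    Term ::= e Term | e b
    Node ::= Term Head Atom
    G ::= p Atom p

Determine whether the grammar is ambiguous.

Witness: p e b

Derivation 1: P0 ⇒ p Atom ⇒ p Head ⇒ p e b
Derivation 2: P0 ⇒ p Atom ⇒ p Term ⇒ p e b

Two distinct leftmost derivations for the same string.

Ambiguous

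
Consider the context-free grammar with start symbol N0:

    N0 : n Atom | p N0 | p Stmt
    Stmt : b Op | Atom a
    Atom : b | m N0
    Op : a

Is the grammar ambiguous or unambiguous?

Ambiguous

Witness: p b a

Derivation 1: N0 ⇒ p Stmt ⇒ p b Op ⇒ p b a
Derivation 2: N0 ⇒ p Stmt ⇒ p Atom a ⇒ p b a

Two distinct leftmost derivations for the same string.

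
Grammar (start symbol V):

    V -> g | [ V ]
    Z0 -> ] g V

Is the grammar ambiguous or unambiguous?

(Z0 is unreachable from V, so its rules don't affect L(V).) Each string is a nest of matched brackets around a single atom. An opening bracket forces the recursive rule; an atom forces the base rule.

Unambiguous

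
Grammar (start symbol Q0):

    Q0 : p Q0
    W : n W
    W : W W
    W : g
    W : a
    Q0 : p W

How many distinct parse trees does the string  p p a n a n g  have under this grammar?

3

Parse trees for p p a n a n g:
  [Q0 p [Q0 p [W [W a] [W n [W [W a] [W n [W g]]]]]]]
  [Q0 p [Q0 p [W [W a] [W [W n [W a]] [W n [W g]]]]]]
  [Q0 p [Q0 p [W [W [W a] [W n [W a]]] [W n [W g]]]]]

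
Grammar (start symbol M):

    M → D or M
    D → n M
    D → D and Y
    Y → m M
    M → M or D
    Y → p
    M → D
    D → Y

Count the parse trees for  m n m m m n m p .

1

Parse trees for m n m m m n m p:
  [M [D [Y m [M [D n [M [D [Y m [M [D [Y m [M [D [Y m [M [D n [M [D [Y m [M [D [Y p]]]]]]]]]]]]]]]]]]]]]]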